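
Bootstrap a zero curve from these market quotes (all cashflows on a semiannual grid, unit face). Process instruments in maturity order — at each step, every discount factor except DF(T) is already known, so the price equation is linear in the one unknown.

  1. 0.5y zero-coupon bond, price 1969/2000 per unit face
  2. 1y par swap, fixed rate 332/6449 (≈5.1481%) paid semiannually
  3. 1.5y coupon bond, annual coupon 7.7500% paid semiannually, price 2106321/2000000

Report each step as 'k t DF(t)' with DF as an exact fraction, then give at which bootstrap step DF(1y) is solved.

step 1 [0.5y] zero: DF = P = 1969/2000 ≈ 0.984500
step 2 [1y] swap r/2=166/6449: DF=(1 − 166/6449·(0.984500))/(1+166/6449) = 4751/5000 ≈ 0.950200
step 3 [1.5y] bond c/2=31/800: DF=(2106321/2000000 − 31/800·(0.984500+0.950200))/(1+31/800) = 9417/10000 ≈ 0.941700

1 1/2 1969/2000
2 1 4751/5000
3 3/2 9417/10000
DF(1y) is solved at step 2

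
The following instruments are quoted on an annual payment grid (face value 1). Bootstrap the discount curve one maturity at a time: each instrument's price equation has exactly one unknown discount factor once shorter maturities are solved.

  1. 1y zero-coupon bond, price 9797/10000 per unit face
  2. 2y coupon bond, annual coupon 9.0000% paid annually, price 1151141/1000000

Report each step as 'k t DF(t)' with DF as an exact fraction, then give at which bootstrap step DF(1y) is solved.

step 1 [1y] zero: DF = P = 9797/10000 ≈ 0.979700
step 2 [2y] bond c/1=9/100: DF=(1151141/1000000 − 9/100·(0.979700))/(1+9/100) = 1219/1250 ≈ 0.975200

1 1 9797/10000
2 2 1219/1250
DF(1y) is solved at step 1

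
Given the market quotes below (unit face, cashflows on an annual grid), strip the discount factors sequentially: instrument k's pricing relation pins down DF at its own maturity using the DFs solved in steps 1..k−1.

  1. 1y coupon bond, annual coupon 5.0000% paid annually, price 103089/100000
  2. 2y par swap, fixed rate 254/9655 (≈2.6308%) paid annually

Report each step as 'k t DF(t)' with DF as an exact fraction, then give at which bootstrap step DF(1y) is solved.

step 1 [1y] bond c/1=1/20: DF=(103089/100000 − 1/20·(0))/(1+1/20) = 4909/5000 ≈ 0.981800
step 2 [2y] swap r/1=254/9655: DF=(1 − 254/9655·(0.981800))/(1+254/9655) = 2373/2500 ≈ 0.949200

1 1 4909/5000
2 2 2373/2500
DF(1y) is solved at step 1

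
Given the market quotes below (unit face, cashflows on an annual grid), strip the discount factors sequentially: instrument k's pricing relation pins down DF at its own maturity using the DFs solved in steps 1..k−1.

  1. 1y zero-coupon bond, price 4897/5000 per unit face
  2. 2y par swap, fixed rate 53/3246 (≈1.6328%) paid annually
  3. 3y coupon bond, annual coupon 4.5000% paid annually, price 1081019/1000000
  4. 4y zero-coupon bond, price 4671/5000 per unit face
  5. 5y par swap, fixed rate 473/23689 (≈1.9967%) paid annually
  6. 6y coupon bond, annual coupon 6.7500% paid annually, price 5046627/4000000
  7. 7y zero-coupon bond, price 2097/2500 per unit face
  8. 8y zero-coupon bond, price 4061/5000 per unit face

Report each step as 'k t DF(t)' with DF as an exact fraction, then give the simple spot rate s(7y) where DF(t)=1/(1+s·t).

1 1 4897/5000
2 2 4841/5000
3 3 4753/5000
4 4 4671/5000
5 5 4527/5000
6 6 8823/10000
7 7 2097/2500
8 8 4061/5000
s(7y) = (1/(2097/2500) − 1)/(7) = 403/14679 ≈ 2.7454%

step 1 [1y] zero: DF = P = 4897/5000 ≈ 0.979400
step 2 [2y] swap r/1=53/3246: DF=(1 − 53/3246·(0.979400))/(1+53/3246) = 4841/5000 ≈ 0.968200
step 3 [3y] bond c/1=9/200: DF=(1081019/1000000 − 9/200·(0.979400+0.968200))/(1+9/200) = 4753/5000 ≈ 0.950600
step 4 [4y] zero: DF = P = 4671/5000 ≈ 0.934200
step 5 [5y] swap r/1=473/23689: DF=(1 − 473/23689·(0.979400+0.968200+0.950600+0.934200))/(1+473/23689) = 4527/5000 ≈ 0.905400
step 6 [6y] bond c/1=27/400: DF=(5046627/4000000 − 27/400·(0.979400+0.968200+0.950600+0.934200+0.905400))/(1+27/400) = 8823/10000 ≈ 0.882300
step 7 [7y] zero: DF = P = 2097/2500 ≈ 0.838800
step 8 [8y] zero: DF = P = 4061/5000 ≈ 0.812200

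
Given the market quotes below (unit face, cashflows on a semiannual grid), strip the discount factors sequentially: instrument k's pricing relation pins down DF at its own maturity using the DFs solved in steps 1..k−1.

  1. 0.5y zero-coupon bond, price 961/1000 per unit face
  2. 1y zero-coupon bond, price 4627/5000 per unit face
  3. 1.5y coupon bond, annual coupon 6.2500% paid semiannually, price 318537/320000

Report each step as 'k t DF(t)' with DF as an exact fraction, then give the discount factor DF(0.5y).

1 1/2 961/1000
2 1 4627/5000
3 3/2 9081/10000
DF(0.5y) = 961/1000 ≈ 0.961000

step 1 [0.5y] zero: DF = P = 961/1000 ≈ 0.961000
step 2 [1y] zero: DF = P = 4627/5000 ≈ 0.925400
step 3 [1.5y] bond c/2=1/32: DF=(318537/320000 − 1/32·(0.961000+0.925400))/(1+1/32) = 9081/10000 ≈ 0.908100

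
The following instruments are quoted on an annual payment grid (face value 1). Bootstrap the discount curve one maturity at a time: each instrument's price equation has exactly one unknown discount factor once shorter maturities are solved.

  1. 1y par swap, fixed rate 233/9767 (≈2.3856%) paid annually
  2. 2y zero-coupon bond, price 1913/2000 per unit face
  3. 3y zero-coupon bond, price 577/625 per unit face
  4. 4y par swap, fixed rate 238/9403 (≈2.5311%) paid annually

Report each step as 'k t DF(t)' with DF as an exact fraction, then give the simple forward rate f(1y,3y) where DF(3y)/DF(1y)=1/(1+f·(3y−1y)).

step 1 [1y] swap r/1=233/9767: DF=(1 − 233/9767·(0))/(1+233/9767) = 9767/10000 ≈ 0.976700
step 2 [2y] zero: DF = P = 1913/2000 ≈ 0.956500
step 3 [3y] zero: DF = P = 577/625 ≈ 0.923200
step 4 [4y] swap r/1=238/9403: DF=(1 − 238/9403·(0.976700+0.956500+0.923200))/(1+238/9403) = 1131/1250 ≈ 0.904800

1 1 9767/10000
2 2 1913/2000
3 3 577/625
4 4 1131/1250
f(1y,3y) = ((9767/10000)/(577/625) − 1)/(2) = 535/18464 ≈ 2.8975%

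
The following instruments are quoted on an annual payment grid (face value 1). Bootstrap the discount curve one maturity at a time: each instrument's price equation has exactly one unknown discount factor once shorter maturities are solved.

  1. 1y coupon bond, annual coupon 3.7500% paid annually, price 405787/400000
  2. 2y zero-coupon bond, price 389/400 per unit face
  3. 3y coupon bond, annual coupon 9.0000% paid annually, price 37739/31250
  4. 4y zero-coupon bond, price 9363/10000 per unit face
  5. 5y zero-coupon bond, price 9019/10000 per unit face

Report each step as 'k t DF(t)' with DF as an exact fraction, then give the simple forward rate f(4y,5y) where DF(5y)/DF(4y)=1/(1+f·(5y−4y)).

step 1 [1y] bond c/1=3/80: DF=(405787/400000 − 3/80·(0))/(1+3/80) = 4889/5000 ≈ 0.977800
step 2 [2y] zero: DF = P = 389/400 ≈ 0.972500
step 3 [3y] bond c/1=9/100: DF=(37739/31250 − 9/100·(0.977800+0.972500))/(1+9/100) = 9469/10000 ≈ 0.946900
step 4 [4y] zero: DF = P = 9363/10000 ≈ 0.936300
step 5 [5y] zero: DF = P = 9019/10000 ≈ 0.901900

1 1 4889/5000
2 2 389/400
3 3 9469/10000
4 4 9363/10000
5 5 9019/10000
f(4y,5y) = ((9363/10000)/(9019/10000) − 1)/(1) = 344/9019 ≈ 3.8142%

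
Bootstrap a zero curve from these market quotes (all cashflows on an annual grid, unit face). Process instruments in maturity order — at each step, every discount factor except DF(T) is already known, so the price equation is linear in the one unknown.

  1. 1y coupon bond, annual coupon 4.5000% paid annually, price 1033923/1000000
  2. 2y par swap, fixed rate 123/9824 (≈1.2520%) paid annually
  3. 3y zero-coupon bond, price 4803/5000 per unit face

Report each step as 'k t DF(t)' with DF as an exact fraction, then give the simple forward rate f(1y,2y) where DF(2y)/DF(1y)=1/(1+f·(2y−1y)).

step 1 [1y] bond c/1=9/200: DF=(1033923/1000000 − 9/200·(0))/(1+9/200) = 4947/5000 ≈ 0.989400
step 2 [2y] swap r/1=123/9824: DF=(1 − 123/9824·(0.989400))/(1+123/9824) = 4877/5000 ≈ 0.975400
step 3 [3y] zero: DF = P = 4803/5000 ≈ 0.960600

1 1 4947/5000
2 2 4877/5000
3 3 4803/5000
f(1y,2y) = ((4947/5000)/(4877/5000) − 1)/(1) = 70/4877 ≈ 1.4353%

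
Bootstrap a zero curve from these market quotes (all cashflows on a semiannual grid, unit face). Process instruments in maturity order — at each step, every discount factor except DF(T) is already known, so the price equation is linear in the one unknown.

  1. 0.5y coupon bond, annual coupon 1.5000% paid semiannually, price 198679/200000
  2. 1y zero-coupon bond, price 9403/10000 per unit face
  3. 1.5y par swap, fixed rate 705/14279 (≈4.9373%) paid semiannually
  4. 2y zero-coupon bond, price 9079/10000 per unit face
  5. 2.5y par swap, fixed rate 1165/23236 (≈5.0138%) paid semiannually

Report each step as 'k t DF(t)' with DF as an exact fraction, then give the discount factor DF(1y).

1 1/2 493/500
2 1 9403/10000
3 3/2 1859/2000
4 2 9079/10000
5 5/2 1767/2000
DF(1y) = 9403/10000 ≈ 0.940300

step 1 [0.5y] bond c/2=3/400: DF=(198679/200000 − 3/400·(0))/(1+3/400) = 493/500 ≈ 0.986000
step 2 [1y] zero: DF = P = 9403/10000 ≈ 0.940300
step 3 [1.5y] swap r/2=705/28558: DF=(1 − 705/28558·(0.986000+0.940300))/(1+705/28558) = 1859/2000 ≈ 0.929500
step 4 [2y] zero: DF = P = 9079/10000 ≈ 0.907900
step 5 [2.5y] swap r/2=1165/46472: DF=(1 − 1165/46472·(0.986000+0.940300+0.929500+0.907900))/(1+1165/46472) = 1767/2000 ≈ 0.883500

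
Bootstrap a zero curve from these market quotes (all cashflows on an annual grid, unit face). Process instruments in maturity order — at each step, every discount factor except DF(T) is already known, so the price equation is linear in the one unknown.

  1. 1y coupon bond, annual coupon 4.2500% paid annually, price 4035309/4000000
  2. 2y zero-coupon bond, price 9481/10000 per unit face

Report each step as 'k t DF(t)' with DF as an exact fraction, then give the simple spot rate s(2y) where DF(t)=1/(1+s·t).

step 1 [1y] bond c/1=17/400: DF=(4035309/4000000 − 17/400·(0))/(1+17/400) = 9677/10000 ≈ 0.967700
step 2 [2y] zero: DF = P = 9481/10000 ≈ 0.948100

1 1 9677/10000
2 2 9481/10000
s(2y) = (1/(9481/10000) − 1)/(2) = 519/18962 ≈ 2.7371%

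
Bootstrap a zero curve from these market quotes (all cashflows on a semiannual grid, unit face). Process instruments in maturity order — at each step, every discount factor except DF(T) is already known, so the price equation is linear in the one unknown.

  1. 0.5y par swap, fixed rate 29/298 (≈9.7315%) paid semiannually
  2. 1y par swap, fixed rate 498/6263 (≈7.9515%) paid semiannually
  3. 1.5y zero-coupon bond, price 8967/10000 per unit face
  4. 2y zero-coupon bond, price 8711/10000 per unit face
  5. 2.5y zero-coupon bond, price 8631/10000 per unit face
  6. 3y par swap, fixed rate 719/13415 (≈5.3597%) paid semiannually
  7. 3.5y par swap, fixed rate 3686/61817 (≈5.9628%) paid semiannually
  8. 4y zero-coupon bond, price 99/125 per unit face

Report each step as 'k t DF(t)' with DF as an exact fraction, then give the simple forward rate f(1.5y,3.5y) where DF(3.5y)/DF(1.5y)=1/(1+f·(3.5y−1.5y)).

step 1 [0.5y] swap r/2=29/596: DF=(1 − 29/596·(0))/(1+29/596) = 596/625 ≈ 0.953600
step 2 [1y] swap r/2=249/6263: DF=(1 − 249/6263·(0.953600))/(1+249/6263) = 9253/10000 ≈ 0.925300
step 3 [1.5y] zero: DF = P = 8967/10000 ≈ 0.896700
step 4 [2y] zero: DF = P = 8711/10000 ≈ 0.871100
step 5 [2.5y] zero: DF = P = 8631/10000 ≈ 0.863100
step 6 [3y] swap r/2=719/26830: DF=(1 − 719/26830·(0.953600+0.925300+0.896700+0.871100+0.863100))/(1+719/26830) = 4281/5000 ≈ 0.856200
step 7 [3.5y] swap r/2=1843/61817: DF=(1 − 1843/61817·(0.953600+0.925300+0.896700+0.871100+0.863100+0.856200))/(1+1843/61817) = 8157/10000 ≈ 0.815700
step 8 [4y] zero: DF = P = 99/125 ≈ 0.792000

1 1/2 596/625
2 1 9253/10000
3 3/2 8967/10000
4 2 8711/10000
5 5/2 8631/10000
6 3 4281/5000
7 7/2 8157/10000
8 4 99/125
f(1.5y,3.5y) = ((8967/10000)/(8157/10000) − 1)/(2) = 135/2719 ≈ 4.9651%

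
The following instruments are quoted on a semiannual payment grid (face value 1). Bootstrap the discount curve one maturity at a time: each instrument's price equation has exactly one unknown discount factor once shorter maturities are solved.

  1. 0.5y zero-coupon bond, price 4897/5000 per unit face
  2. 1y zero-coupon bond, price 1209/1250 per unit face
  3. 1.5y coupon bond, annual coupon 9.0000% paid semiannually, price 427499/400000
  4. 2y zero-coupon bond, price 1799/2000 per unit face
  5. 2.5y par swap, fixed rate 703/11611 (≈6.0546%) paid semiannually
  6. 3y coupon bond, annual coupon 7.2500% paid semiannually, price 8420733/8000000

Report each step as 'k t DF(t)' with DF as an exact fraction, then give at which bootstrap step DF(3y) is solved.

step 1 [0.5y] zero: DF = P = 4897/5000 ≈ 0.979400
step 2 [1y] zero: DF = P = 1209/1250 ≈ 0.967200
step 3 [1.5y] bond c/2=9/200: DF=(427499/400000 − 9/200·(0.979400+0.967200))/(1+9/200) = 9389/10000 ≈ 0.938900
step 4 [2y] zero: DF = P = 1799/2000 ≈ 0.899500
step 5 [2.5y] swap r/2=703/23222: DF=(1 − 703/23222·(0.979400+0.967200+0.938900+0.899500))/(1+703/23222) = 4297/5000 ≈ 0.859400
step 6 [3y] bond c/2=29/800: DF=(8420733/8000000 − 29/800·(0.979400+0.967200+0.938900+0.899500+0.859400))/(1+29/800) = 8533/10000 ≈ 0.853300

1 1/2 4897/5000
2 1 1209/1250
3 3/2 9389/10000
4 2 1799/2000
5 5/2 4297/5000
6 3 8533/10000
DF(3y) is solved at step 6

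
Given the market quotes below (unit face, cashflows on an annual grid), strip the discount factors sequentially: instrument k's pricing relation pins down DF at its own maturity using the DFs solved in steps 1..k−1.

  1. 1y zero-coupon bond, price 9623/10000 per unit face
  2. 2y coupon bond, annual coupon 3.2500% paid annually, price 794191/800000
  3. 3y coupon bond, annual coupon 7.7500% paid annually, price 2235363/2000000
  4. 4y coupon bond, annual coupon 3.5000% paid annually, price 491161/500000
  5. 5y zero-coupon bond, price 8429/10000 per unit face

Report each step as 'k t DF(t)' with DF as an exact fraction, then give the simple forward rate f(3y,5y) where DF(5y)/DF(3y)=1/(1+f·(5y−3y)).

1 1 9623/10000
2 2 582/625
3 3 9011/10000
4 4 4273/5000
5 5 8429/10000
f(3y,5y) = ((9011/10000)/(8429/10000) − 1)/(2) = 291/8429 ≈ 3.4524%

step 1 [1y] zero: DF = P = 9623/10000 ≈ 0.962300
step 2 [2y] bond c/1=13/400: DF=(794191/800000 − 13/400·(0.962300))/(1+13/400) = 582/625 ≈ 0.931200
step 3 [3y] bond c/1=31/400: DF=(2235363/2000000 − 31/400·(0.962300+0.931200))/(1+31/400) = 9011/10000 ≈ 0.901100
step 4 [4y] bond c/1=7/200: DF=(491161/500000 − 7/200·(0.962300+0.931200+0.901100))/(1+7/200) = 4273/5000 ≈ 0.854600
step 5 [5y] zero: DF = P = 8429/10000 ≈ 0.842900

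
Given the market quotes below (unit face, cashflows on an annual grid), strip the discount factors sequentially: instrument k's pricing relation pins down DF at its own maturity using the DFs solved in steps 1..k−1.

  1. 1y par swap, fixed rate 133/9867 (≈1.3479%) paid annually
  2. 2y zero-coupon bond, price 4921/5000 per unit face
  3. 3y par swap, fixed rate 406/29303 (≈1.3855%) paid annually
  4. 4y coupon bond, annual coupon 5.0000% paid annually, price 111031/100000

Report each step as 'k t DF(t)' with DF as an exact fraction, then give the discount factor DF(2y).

step 1 [1y] swap r/1=133/9867: DF=(1 − 133/9867·(0))/(1+133/9867) = 9867/10000 ≈ 0.986700
step 2 [2y] zero: DF = P = 4921/5000 ≈ 0.984200
step 3 [3y] swap r/1=406/29303: DF=(1 − 406/29303·(0.986700+0.984200))/(1+406/29303) = 4797/5000 ≈ 0.959400
step 4 [4y] bond c/1=1/20: DF=(111031/100000 − 1/20·(0.986700+0.984200+0.959400))/(1+1/20) = 9179/10000 ≈ 0.917900

1 1 9867/10000
2 2 4921/5000
3 3 4797/5000
4 4 9179/10000
DF(2y) = 4921/5000 ≈ 0.984200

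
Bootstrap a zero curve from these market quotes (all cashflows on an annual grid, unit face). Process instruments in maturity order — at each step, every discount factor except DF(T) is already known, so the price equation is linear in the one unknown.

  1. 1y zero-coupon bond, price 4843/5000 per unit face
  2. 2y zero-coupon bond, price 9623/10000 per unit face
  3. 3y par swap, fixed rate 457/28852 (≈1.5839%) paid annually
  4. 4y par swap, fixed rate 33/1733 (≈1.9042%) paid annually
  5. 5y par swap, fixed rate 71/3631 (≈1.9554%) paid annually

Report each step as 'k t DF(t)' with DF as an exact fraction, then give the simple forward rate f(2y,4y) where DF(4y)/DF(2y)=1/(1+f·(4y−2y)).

1 1 4843/5000
2 2 9623/10000
3 3 9543/10000
4 4 4637/5000
5 5 9077/10000
f(2y,4y) = ((9623/10000)/(4637/5000) − 1)/(2) = 349/18548 ≈ 1.8816%

step 1 [1y] zero: DF = P = 4843/5000 ≈ 0.968600
step 2 [2y] zero: DF = P = 9623/10000 ≈ 0.962300
step 3 [3y] swap r/1=457/28852: DF=(1 − 457/28852·(0.968600+0.962300))/(1+457/28852) = 9543/10000 ≈ 0.954300
step 4 [4y] swap r/1=33/1733: DF=(1 − 33/1733·(0.968600+0.962300+0.954300))/(1+33/1733) = 4637/5000 ≈ 0.927400
step 5 [5y] swap r/1=71/3631: DF=(1 − 71/3631·(0.968600+0.962300+0.954300+0.927400))/(1+71/3631) = 9077/10000 ≈ 0.907700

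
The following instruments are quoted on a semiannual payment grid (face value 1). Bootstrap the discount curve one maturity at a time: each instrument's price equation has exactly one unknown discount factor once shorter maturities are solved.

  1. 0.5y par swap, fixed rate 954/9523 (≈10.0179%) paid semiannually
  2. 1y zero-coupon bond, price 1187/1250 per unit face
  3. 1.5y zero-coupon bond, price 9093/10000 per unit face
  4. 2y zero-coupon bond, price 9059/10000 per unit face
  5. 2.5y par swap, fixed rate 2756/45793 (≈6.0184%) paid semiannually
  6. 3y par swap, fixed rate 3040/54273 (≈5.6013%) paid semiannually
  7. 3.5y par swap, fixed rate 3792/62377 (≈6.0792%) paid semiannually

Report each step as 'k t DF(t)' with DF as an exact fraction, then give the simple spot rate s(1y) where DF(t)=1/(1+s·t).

step 1 [0.5y] swap r/2=477/9523: DF=(1 − 477/9523·(0))/(1+477/9523) = 9523/10000 ≈ 0.952300
step 2 [1y] zero: DF = P = 1187/1250 ≈ 0.949600
step 3 [1.5y] zero: DF = P = 9093/10000 ≈ 0.909300
step 4 [2y] zero: DF = P = 9059/10000 ≈ 0.905900
step 5 [2.5y] swap r/2=1378/45793: DF=(1 − 1378/45793·(0.952300+0.949600+0.909300+0.905900))/(1+1378/45793) = 4311/5000 ≈ 0.862200
step 6 [3y] swap r/2=1520/54273: DF=(1 − 1520/54273·(0.952300+0.949600+0.909300+0.905900+0.862200))/(1+1520/54273) = 106/125 ≈ 0.848000
step 7 [3.5y] swap r/2=1896/62377: DF=(1 − 1896/62377·(0.952300+0.949600+0.909300+0.905900+0.862200+0.848000))/(1+1896/62377) = 1013/1250 ≈ 0.810400

1 1/2 9523/10000
2 1 1187/1250
3 3/2 9093/10000
4 2 9059/10000
5 5/2 4311/5000
6 3 106/125
7 7/2 1013/1250
s(1y) = (1/(1187/1250) − 1)/(1) = 63/1187 ≈ 5.3075%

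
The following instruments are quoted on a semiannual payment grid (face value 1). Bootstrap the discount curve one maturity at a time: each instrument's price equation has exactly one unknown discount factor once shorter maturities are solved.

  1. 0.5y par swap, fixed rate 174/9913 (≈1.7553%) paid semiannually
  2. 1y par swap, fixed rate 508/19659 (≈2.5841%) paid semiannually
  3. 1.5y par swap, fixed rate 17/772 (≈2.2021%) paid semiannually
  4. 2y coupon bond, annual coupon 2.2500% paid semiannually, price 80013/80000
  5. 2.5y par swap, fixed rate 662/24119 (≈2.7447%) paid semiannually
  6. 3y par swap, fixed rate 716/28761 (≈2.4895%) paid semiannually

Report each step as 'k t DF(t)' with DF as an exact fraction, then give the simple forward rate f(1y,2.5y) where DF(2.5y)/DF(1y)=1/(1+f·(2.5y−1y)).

step 1 [0.5y] swap r/2=87/9913: DF=(1 − 87/9913·(0))/(1+87/9913) = 9913/10000 ≈ 0.991300
step 2 [1y] swap r/2=254/19659: DF=(1 − 254/19659·(0.991300))/(1+254/19659) = 4873/5000 ≈ 0.974600
step 3 [1.5y] swap r/2=17/1544: DF=(1 − 17/1544·(0.991300+0.974600))/(1+17/1544) = 9677/10000 ≈ 0.967700
step 4 [2y] bond c/2=9/800: DF=(80013/80000 − 9/800·(0.991300+0.974600+0.967700))/(1+9/800) = 2391/2500 ≈ 0.956400
step 5 [2.5y] swap r/2=331/24119: DF=(1 − 331/24119·(0.991300+0.974600+0.967700+0.956400))/(1+331/24119) = 4669/5000 ≈ 0.933800
step 6 [3y] swap r/2=358/28761: DF=(1 − 358/28761·(0.991300+0.974600+0.967700+0.956400+0.933800))/(1+358/28761) = 2321/2500 ≈ 0.928400

1 1/2 9913/10000
2 1 4873/5000
3 3/2 9677/10000
4 2 2391/2500
5 5/2 4669/5000
6 3 2321/2500
f(1y,2.5y) = ((4873/5000)/(4669/5000) − 1)/(3/2) = 136/4669 ≈ 2.9128%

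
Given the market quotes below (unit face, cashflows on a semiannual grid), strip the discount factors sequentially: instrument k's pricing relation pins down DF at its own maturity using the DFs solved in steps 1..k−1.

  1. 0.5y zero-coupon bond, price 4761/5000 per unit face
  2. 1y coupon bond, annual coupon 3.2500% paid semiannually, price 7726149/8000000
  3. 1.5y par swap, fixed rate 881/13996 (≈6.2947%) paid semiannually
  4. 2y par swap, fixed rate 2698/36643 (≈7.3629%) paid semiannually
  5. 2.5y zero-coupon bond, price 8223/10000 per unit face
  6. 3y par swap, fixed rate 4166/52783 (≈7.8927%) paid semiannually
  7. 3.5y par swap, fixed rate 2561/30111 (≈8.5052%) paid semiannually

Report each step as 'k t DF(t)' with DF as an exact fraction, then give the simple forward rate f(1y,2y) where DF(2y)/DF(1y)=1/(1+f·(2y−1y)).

1 1/2 4761/5000
2 1 9351/10000
3 3/2 9119/10000
4 2 8651/10000
5 5/2 8223/10000
6 3 7917/10000
7 7/2 7439/10000
f(1y,2y) = ((9351/10000)/(8651/10000) − 1)/(1) = 700/8651 ≈ 8.0916%

step 1 [0.5y] zero: DF = P = 4761/5000 ≈ 0.952200
step 2 [1y] bond c/2=13/800: DF=(7726149/8000000 − 13/800·(0.952200))/(1+13/800) = 9351/10000 ≈ 0.935100
step 3 [1.5y] swap r/2=881/27992: DF=(1 − 881/27992·(0.952200+0.935100))/(1+881/27992) = 9119/10000 ≈ 0.911900
step 4 [2y] swap r/2=1349/36643: DF=(1 − 1349/36643·(0.952200+0.935100+0.911900))/(1+1349/36643) = 8651/10000 ≈ 0.865100
step 5 [2.5y] zero: DF = P = 8223/10000 ≈ 0.822300
step 6 [3y] swap r/2=2083/52783: DF=(1 − 2083/52783·(0.952200+0.935100+0.911900+0.865100+0.822300))/(1+2083/52783) = 7917/10000 ≈ 0.791700
step 7 [3.5y] swap r/2=2561/60222: DF=(1 − 2561/60222·(0.952200+0.935100+0.911900+0.865100+0.822300+0.791700))/(1+2561/60222) = 7439/10000 ≈ 0.743900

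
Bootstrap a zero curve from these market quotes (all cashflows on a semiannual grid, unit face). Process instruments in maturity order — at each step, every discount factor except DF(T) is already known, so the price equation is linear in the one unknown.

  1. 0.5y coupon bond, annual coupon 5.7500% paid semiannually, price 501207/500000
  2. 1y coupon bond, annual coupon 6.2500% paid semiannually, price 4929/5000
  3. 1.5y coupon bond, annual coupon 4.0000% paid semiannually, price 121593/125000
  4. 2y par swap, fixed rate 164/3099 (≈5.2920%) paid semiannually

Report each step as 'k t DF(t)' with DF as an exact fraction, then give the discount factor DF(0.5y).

step 1 [0.5y] bond c/2=23/800: DF=(501207/500000 − 23/800·(0))/(1+23/800) = 609/625 ≈ 0.974400
step 2 [1y] bond c/2=1/32: DF=(4929/5000 − 1/32·(0.974400))/(1+1/32) = 579/625 ≈ 0.926400
step 3 [1.5y] bond c/2=1/50: DF=(121593/125000 − 1/50·(0.974400+0.926400))/(1+1/50) = 2291/2500 ≈ 0.916400
step 4 [2y] swap r/2=82/3099: DF=(1 − 82/3099·(0.974400+0.926400+0.916400))/(1+82/3099) = 1127/1250 ≈ 0.901600

1 1/2 609/625
2 1 579/625
3 3/2 2291/2500
4 2 1127/1250
DF(0.5y) = 609/625 ≈ 0.974400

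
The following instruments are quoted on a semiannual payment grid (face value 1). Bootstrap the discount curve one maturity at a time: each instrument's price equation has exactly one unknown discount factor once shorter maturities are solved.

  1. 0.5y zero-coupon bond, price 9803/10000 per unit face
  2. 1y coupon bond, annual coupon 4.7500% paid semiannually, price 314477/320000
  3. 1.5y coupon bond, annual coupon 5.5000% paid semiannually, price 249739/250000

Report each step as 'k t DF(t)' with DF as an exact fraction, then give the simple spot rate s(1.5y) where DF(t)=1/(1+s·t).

step 1 [0.5y] zero: DF = P = 9803/10000 ≈ 0.980300
step 2 [1y] bond c/2=19/800: DF=(314477/320000 − 19/800·(0.980300))/(1+19/800) = 2343/2500 ≈ 0.937200
step 3 [1.5y] bond c/2=11/400: DF=(249739/250000 − 11/400·(0.980300+0.937200))/(1+11/400) = 9209/10000 ≈ 0.920900

1 1/2 9803/10000
2 1 2343/2500
3 3/2 9209/10000
s(1.5y) = (1/(9209/10000) − 1)/(3/2) = 1582/27627 ≈ 5.7263%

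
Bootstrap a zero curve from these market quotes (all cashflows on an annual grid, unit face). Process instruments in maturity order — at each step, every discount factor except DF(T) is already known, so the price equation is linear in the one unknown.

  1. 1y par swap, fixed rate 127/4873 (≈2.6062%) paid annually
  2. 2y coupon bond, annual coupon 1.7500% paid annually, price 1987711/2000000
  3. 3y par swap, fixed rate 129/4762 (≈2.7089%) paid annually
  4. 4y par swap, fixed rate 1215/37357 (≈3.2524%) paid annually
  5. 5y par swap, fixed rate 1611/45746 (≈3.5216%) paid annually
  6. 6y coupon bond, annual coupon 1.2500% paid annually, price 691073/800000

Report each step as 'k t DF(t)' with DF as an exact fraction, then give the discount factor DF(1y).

1 1 4873/5000
2 2 24/25
3 3 4613/5000
4 4 1757/2000
5 5 8389/10000
6 6 7967/10000
DF(1y) = 4873/5000 ≈ 0.974600

step 1 [1y] swap r/1=127/4873: DF=(1 − 127/4873·(0))/(1+127/4873) = 4873/5000 ≈ 0.974600
step 2 [2y] bond c/1=7/400: DF=(1987711/2000000 − 7/400·(0.974600))/(1+7/400) = 24/25 ≈ 0.960000
step 3 [3y] swap r/1=129/4762: DF=(1 − 129/4762·(0.974600+0.960000))/(1+129/4762) = 4613/5000 ≈ 0.922600
step 4 [4y] swap r/1=1215/37357: DF=(1 − 1215/37357·(0.974600+0.960000+0.922600))/(1+1215/37357) = 1757/2000 ≈ 0.878500
step 5 [5y] swap r/1=1611/45746: DF=(1 − 1611/45746·(0.974600+0.960000+0.922600+0.878500))/(1+1611/45746) = 8389/10000 ≈ 0.838900
step 6 [6y] bond c/1=1/80: DF=(691073/800000 − 1/80·(0.974600+0.960000+0.922600+0.878500+0.838900))/(1+1/80) = 7967/10000 ≈ 0.796700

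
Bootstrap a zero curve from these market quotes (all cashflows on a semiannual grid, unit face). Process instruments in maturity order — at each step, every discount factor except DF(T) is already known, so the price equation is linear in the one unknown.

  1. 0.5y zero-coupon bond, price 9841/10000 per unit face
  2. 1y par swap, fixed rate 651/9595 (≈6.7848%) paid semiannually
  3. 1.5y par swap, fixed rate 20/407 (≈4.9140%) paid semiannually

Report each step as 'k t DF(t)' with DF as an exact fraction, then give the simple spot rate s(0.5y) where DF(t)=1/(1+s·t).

step 1 [0.5y] zero: DF = P = 9841/10000 ≈ 0.984100
step 2 [1y] swap r/2=651/19190: DF=(1 − 651/19190·(0.984100))/(1+651/19190) = 9349/10000 ≈ 0.934900
step 3 [1.5y] swap r/2=10/407: DF=(1 − 10/407·(0.984100+0.934900))/(1+10/407) = 93/100 ≈ 0.930000

1 1/2 9841/10000
2 1 9349/10000
3 3/2 93/100
s(0.5y) = (1/(9841/10000) − 1)/(1/2) = 318/9841 ≈ 3.2314%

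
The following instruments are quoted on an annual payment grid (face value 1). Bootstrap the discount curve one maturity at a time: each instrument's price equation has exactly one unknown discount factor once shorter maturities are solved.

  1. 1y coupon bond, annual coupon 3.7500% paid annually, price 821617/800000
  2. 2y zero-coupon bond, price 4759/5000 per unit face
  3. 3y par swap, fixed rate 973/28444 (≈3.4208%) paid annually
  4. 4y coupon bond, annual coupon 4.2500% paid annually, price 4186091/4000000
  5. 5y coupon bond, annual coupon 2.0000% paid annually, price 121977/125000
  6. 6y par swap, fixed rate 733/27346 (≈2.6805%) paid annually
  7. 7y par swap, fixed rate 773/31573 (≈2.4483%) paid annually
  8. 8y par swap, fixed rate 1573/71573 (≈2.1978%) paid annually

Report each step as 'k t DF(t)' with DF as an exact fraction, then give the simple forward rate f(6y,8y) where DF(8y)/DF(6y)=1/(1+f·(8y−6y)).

step 1 [1y] bond c/1=3/80: DF=(821617/800000 − 3/80·(0))/(1+3/80) = 9899/10000 ≈ 0.989900
step 2 [2y] zero: DF = P = 4759/5000 ≈ 0.951800
step 3 [3y] swap r/1=973/28444: DF=(1 − 973/28444·(0.989900+0.951800))/(1+973/28444) = 9027/10000 ≈ 0.902700
step 4 [4y] bond c/1=17/400: DF=(4186091/4000000 − 17/400·(0.989900+0.951800+0.902700))/(1+17/400) = 8879/10000 ≈ 0.887900
step 5 [5y] bond c/1=1/50: DF=(121977/125000 − 1/50·(0.989900+0.951800+0.902700+0.887900))/(1+1/50) = 1767/2000 ≈ 0.883500
step 6 [6y] swap r/1=733/27346: DF=(1 − 733/27346·(0.989900+0.951800+0.902700+0.887900+0.883500))/(1+733/27346) = 4267/5000 ≈ 0.853400
step 7 [7y] swap r/1=773/31573: DF=(1 − 773/31573·(0.989900+0.951800+0.902700+0.887900+0.883500+0.853400))/(1+773/31573) = 4227/5000 ≈ 0.845400
step 8 [8y] swap r/1=1573/71573: DF=(1 − 1573/71573·(0.989900+0.951800+0.902700+0.887900+0.883500+0.853400+0.845400))/(1+1573/71573) = 8427/10000 ≈ 0.842700

1 1 9899/10000
2 2 4759/5000
3 3 9027/10000
4 4 8879/10000
5 5 1767/2000
6 6 4267/5000
7 7 4227/5000
8 8 8427/10000
f(6y,8y) = ((4267/5000)/(8427/10000) − 1)/(2) = 107/16854 ≈ 0.6349%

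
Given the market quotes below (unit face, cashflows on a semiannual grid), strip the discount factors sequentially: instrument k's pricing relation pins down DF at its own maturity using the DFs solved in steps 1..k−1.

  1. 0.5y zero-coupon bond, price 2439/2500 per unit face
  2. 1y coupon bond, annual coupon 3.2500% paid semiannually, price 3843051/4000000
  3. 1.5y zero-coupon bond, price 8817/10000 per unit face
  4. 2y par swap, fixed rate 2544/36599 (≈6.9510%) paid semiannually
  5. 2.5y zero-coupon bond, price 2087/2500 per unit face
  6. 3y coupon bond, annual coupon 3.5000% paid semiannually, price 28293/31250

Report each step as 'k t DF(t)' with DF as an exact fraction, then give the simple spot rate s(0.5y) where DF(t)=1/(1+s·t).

step 1 [0.5y] zero: DF = P = 2439/2500 ≈ 0.975600
step 2 [1y] bond c/2=13/800: DF=(3843051/4000000 − 13/800·(0.975600))/(1+13/800) = 4649/5000 ≈ 0.929800
step 3 [1.5y] zero: DF = P = 8817/10000 ≈ 0.881700
step 4 [2y] swap r/2=1272/36599: DF=(1 − 1272/36599·(0.975600+0.929800+0.881700))/(1+1272/36599) = 1091/1250 ≈ 0.872800
step 5 [2.5y] zero: DF = P = 2087/2500 ≈ 0.834800
step 6 [3y] bond c/2=7/400: DF=(28293/31250 − 7/400·(0.975600+0.929800+0.881700+0.872800+0.834800))/(1+7/400) = 13/16 ≈ 0.812500

1 1/2 2439/2500
2 1 4649/5000
3 3/2 8817/10000
4 2 1091/1250
5 5/2 2087/2500
6 3 13/16
s(0.5y) = (1/(2439/2500) − 1)/(1/2) = 122/2439 ≈ 5.0021%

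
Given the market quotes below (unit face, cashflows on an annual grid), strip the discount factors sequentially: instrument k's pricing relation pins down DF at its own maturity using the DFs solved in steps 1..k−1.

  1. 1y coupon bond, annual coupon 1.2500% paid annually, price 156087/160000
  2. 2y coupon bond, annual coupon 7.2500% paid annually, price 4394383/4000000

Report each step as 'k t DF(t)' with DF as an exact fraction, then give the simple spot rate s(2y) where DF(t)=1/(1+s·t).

1 1 1927/2000
2 2 1199/1250
s(2y) = (1/(1199/1250) − 1)/(2) = 51/2398 ≈ 2.1268%

step 1 [1y] bond c/1=1/80: DF=(156087/160000 − 1/80·(0))/(1+1/80) = 1927/2000 ≈ 0.963500
step 2 [2y] bond c/1=29/400: DF=(4394383/4000000 − 29/400·(0.963500))/(1+29/400) = 1199/1250 ≈ 0.959200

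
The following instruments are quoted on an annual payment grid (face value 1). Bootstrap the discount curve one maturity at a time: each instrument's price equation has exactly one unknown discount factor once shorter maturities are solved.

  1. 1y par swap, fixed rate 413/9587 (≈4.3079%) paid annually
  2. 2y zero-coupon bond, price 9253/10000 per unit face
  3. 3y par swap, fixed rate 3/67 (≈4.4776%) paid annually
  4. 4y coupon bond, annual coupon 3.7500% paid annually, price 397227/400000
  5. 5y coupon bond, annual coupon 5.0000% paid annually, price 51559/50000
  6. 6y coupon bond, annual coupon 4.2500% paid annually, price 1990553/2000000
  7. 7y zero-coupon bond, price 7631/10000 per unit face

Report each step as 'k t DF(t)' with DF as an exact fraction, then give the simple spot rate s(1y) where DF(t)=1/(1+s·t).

1 1 9587/10000
2 2 9253/10000
3 3 2191/2500
4 4 4287/5000
5 5 4049/5000
6 6 3871/5000
7 7 7631/10000
s(1y) = (1/(9587/10000) − 1)/(1) = 413/9587 ≈ 4.3079%

step 1 [1y] swap r/1=413/9587: DF=(1 − 413/9587·(0))/(1+413/9587) = 9587/10000 ≈ 0.958700
step 2 [2y] zero: DF = P = 9253/10000 ≈ 0.925300
step 3 [3y] swap r/1=3/67: DF=(1 − 3/67·(0.958700+0.925300))/(1+3/67) = 2191/2500 ≈ 0.876400
step 4 [4y] bond c/1=3/80: DF=(397227/400000 − 3/80·(0.958700+0.925300+0.876400))/(1+3/80) = 4287/5000 ≈ 0.857400
step 5 [5y] bond c/1=1/20: DF=(51559/50000 − 1/20·(0.958700+0.925300+0.876400+0.857400))/(1+1/20) = 4049/5000 ≈ 0.809800
step 6 [6y] bond c/1=17/400: DF=(1990553/2000000 − 17/400·(0.958700+0.925300+0.876400+0.857400+0.809800))/(1+17/400) = 3871/5000 ≈ 0.774200
step 7 [7y] zero: DF = P = 7631/10000 ≈ 0.763100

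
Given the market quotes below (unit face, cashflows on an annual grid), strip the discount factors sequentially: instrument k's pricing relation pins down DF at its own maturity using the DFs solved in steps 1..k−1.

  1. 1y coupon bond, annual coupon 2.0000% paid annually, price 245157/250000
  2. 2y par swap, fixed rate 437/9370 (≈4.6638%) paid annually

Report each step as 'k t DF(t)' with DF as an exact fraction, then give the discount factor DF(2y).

step 1 [1y] bond c/1=1/50: DF=(245157/250000 − 1/50·(0))/(1+1/50) = 4807/5000 ≈ 0.961400
step 2 [2y] swap r/1=437/9370: DF=(1 − 437/9370·(0.961400))/(1+437/9370) = 4563/5000 ≈ 0.912600

1 1 4807/5000
2 2 4563/5000
DF(2y) = 4563/5000 ≈ 0.912600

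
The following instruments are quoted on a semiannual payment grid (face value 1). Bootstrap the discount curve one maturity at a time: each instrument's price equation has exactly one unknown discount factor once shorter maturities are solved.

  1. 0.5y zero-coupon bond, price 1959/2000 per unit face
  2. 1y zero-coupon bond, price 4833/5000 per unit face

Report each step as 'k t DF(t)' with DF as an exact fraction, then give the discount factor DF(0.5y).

step 1 [0.5y] zero: DF = P = 1959/2000 ≈ 0.979500
step 2 [1y] zero: DF = P = 4833/5000 ≈ 0.966600

1 1/2 1959/2000
2 1 4833/5000
DF(0.5y) = 1959/2000 ≈ 0.979500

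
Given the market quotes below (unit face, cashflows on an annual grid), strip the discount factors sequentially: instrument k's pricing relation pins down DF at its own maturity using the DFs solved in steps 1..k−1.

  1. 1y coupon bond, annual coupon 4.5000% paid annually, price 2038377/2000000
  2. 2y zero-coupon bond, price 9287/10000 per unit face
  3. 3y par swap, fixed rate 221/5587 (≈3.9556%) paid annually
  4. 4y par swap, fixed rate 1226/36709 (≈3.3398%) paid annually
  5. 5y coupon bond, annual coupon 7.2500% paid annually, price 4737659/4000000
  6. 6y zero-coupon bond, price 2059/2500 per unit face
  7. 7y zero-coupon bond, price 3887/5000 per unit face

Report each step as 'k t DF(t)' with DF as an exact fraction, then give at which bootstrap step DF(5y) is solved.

step 1 [1y] bond c/1=9/200: DF=(2038377/2000000 − 9/200·(0))/(1+9/200) = 9753/10000 ≈ 0.975300
step 2 [2y] zero: DF = P = 9287/10000 ≈ 0.928700
step 3 [3y] swap r/1=221/5587: DF=(1 − 221/5587·(0.975300+0.928700))/(1+221/5587) = 1779/2000 ≈ 0.889500
step 4 [4y] swap r/1=1226/36709: DF=(1 − 1226/36709·(0.975300+0.928700+0.889500))/(1+1226/36709) = 4387/5000 ≈ 0.877400
step 5 [5y] bond c/1=29/400: DF=(4737659/4000000 − 29/400·(0.975300+0.928700+0.889500+0.877400))/(1+29/400) = 4281/5000 ≈ 0.856200
step 6 [6y] zero: DF = P = 2059/2500 ≈ 0.823600
step 7 [7y] zero: DF = P = 3887/5000 ≈ 0.777400

1 1 9753/10000
2 2 9287/10000
3 3 1779/2000
4 4 4387/5000
5 5 4281/5000
6 6 2059/2500
7 7 3887/5000
DF(5y) is solved at step 5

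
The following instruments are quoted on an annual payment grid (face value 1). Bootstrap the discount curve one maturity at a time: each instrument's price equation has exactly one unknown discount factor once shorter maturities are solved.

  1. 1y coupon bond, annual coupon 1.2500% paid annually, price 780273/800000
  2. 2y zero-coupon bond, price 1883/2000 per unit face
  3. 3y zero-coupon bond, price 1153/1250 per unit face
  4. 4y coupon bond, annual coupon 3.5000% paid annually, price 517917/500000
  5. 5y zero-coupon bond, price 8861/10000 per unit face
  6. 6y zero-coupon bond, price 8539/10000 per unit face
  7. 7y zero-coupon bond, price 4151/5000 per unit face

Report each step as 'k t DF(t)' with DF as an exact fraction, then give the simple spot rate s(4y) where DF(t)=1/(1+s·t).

1 1 9633/10000
2 2 1883/2000
3 3 1153/1250
4 4 2263/2500
5 5 8861/10000
6 6 8539/10000
7 7 4151/5000
s(4y) = (1/(2263/2500) − 1)/(4) = 237/9052 ≈ 2.6182%

step 1 [1y] bond c/1=1/80: DF=(780273/800000 − 1/80·(0))/(1+1/80) = 9633/10000 ≈ 0.963300
step 2 [2y] zero: DF = P = 1883/2000 ≈ 0.941500
step 3 [3y] zero: DF = P = 1153/1250 ≈ 0.922400
step 4 [4y] bond c/1=7/200: DF=(517917/500000 − 7/200·(0.963300+0.941500+0.922400))/(1+7/200) = 2263/2500 ≈ 0.905200
step 5 [5y] zero: DF = P = 8861/10000 ≈ 0.886100
step 6 [6y] zero: DF = P = 8539/10000 ≈ 0.853900
step 7 [7y] zero: DF = P = 4151/5000 ≈ 0.830200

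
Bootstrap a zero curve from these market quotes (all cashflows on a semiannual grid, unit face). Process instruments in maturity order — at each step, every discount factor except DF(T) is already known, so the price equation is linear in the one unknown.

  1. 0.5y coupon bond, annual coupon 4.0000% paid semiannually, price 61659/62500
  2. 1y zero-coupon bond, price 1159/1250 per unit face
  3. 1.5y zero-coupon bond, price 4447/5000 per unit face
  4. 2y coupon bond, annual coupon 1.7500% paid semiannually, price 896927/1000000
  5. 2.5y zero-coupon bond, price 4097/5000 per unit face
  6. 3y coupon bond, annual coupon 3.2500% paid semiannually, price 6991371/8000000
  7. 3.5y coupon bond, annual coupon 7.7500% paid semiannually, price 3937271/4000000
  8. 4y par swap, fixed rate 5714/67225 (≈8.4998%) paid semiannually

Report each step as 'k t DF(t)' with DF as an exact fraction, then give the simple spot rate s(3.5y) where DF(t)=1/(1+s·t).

step 1 [0.5y] bond c/2=1/50: DF=(61659/62500 − 1/50·(0))/(1+1/50) = 1209/1250 ≈ 0.967200
step 2 [1y] zero: DF = P = 1159/1250 ≈ 0.927200
step 3 [1.5y] zero: DF = P = 4447/5000 ≈ 0.889400
step 4 [2y] bond c/2=7/800: DF=(896927/1000000 − 7/800·(0.967200+0.927200+0.889400))/(1+7/800) = 173/200 ≈ 0.865000
step 5 [2.5y] zero: DF = P = 4097/5000 ≈ 0.819400
step 6 [3y] bond c/2=13/800: DF=(6991371/8000000 − 13/800·(0.967200+0.927200+0.889400+0.865000+0.819400))/(1+13/800) = 1577/2000 ≈ 0.788500
step 7 [3.5y] bond c/2=31/800: DF=(3937271/4000000 − 31/800·(0.967200+0.927200+0.889400+0.865000+0.819400+0.788500))/(1+31/800) = 1503/2000 ≈ 0.751500
step 8 [4y] swap r/2=2857/67225: DF=(1 − 2857/67225·(0.967200+0.927200+0.889400+0.865000+0.819400+0.788500+0.751500))/(1+2857/67225) = 7143/10000 ≈ 0.714300

1 1/2 1209/1250
2 1 1159/1250
3 3/2 4447/5000
4 2 173/200
5 5/2 4097/5000
6 3 1577/2000
7 7/2 1503/2000
8 4 7143/10000
s(3.5y) = (1/(1503/2000) − 1)/(7/2) = 142/1503 ≈ 9.4478%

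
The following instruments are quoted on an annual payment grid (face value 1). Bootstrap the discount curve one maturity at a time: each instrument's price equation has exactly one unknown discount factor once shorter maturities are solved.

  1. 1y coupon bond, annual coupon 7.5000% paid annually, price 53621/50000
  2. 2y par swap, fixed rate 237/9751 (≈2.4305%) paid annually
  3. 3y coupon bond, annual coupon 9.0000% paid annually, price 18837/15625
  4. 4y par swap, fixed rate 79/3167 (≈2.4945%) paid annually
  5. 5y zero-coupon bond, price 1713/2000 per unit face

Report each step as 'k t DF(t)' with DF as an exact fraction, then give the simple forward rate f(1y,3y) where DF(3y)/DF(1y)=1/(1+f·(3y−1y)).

1 1 1247/1250
2 2 4763/5000
3 3 189/200
4 4 2263/2500
5 5 1713/2000
f(1y,3y) = ((1247/1250)/(189/200) − 1)/(2) = 263/9450 ≈ 2.7831%

step 1 [1y] bond c/1=3/40: DF=(53621/50000 − 3/40·(0))/(1+3/40) = 1247/1250 ≈ 0.997600
step 2 [2y] swap r/1=237/9751: DF=(1 − 237/9751·(0.997600))/(1+237/9751) = 4763/5000 ≈ 0.952600
step 3 [3y] bond c/1=9/100: DF=(18837/15625 − 9/100·(0.997600+0.952600))/(1+9/100) = 189/200 ≈ 0.945000
step 4 [4y] swap r/1=79/3167: DF=(1 − 79/3167·(0.997600+0.952600+0.945000))/(1+79/3167) = 2263/2500 ≈ 0.905200
step 5 [5y] zero: DF = P = 1713/2000 ≈ 0.856500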